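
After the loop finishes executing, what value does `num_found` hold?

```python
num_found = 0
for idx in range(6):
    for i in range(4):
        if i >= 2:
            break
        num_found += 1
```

Let's trace through this code step by step.

Initialize: num_found = 0
Entering loop: for idx in range(6):
After iteration 1: idx = 0, num_found = 2
After iteration 2: idx = 1, num_found = 4
After iteration 3: idx = 2, num_found = 6
After iteration 4: idx = 3, num_found = 8
After iteration 5: idx = 4, num_found = 10
After iteration 6: idx = 5, num_found = 12
Loop ends.

Final answer: 12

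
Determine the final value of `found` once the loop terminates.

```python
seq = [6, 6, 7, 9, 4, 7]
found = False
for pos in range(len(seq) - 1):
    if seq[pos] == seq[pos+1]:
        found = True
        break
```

Let's trace through this code step by step.

Initialize: seq = [6, 6, 7, 9, 4, 7]
Initialize: found = False
Entering loop: for pos in range(len(seq) - 1):
After iteration 1: pos = 0, found = True
Loop ends.

Final answer: True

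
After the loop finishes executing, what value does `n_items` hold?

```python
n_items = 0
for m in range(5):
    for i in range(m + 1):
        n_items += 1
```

Let's trace through this code step by step.

Initialize: n_items = 0
Entering loop: for m in range(5):
After iteration 1: m = 0, n_items = 1, i = 0
After iteration 2: m = 1, n_items = 3, i = 1
After iteration 3: m = 2, n_items = 6, i = 2
After iteration 4: m = 3, n_items = 10, i = 3
After iteration 5: m = 4, n_items = 15, i = 4
Loop ends.

Final answer: 15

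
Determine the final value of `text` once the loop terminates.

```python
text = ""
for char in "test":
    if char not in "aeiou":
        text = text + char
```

Let's trace through this code step by step.

Initialize: text = ''
Entering loop: for char in "test":
After iteration 1: char = 't', text = 't'
After iteration 2: char = 'e', text = 't'
After iteration 3: char = 's', text = 'ts'
After iteration 4: char = 't', text = 'tst'
Loop ends.

Final answer: 'tst'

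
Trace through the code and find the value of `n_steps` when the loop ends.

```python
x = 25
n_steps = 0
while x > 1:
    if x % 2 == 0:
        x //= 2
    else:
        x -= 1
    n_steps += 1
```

Let's trace through this code step by step.

Initialize: x = 25
Initialize: n_steps = 0
Entering loop: while x > 1:
After iteration 1: x = 24, n_steps = 1
After iteration 2: x = 12, n_steps = 2
After iteration 3: x = 6, n_steps = 3
After iteration 4: x = 3, n_steps = 4
After iteration 5: x = 2, n_steps = 5
After iteration 6: x = 1, n_steps = 6
Loop ends.

Final answer: 6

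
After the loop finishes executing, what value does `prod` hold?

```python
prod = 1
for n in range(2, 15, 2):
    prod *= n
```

Let's trace through this code step by step.

Initialize: prod = 1
Entering loop: for n in range(2, 15, 2):
After iteration 1: n = 2, prod = 2
After iteration 2: n = 4, prod = 8
After iteration 3: n = 6, prod = 48
After iteration 4: n = 8, prod = 384
After iteration 5: n = 10, prod = 3840
After iteration 6: n = 12, prod = 46080
After iteration 7: n = 14, prod = 645120
Loop ends.

Final answer: 645120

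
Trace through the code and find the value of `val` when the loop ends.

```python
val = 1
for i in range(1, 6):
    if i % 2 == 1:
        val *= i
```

Let's trace through this code step by step.

Initialize: val = 1
Entering loop: for i in range(1, 6):
After iteration 1: i = 1, val = 1
After iteration 2: i = 2, val = 1
After iteration 3: i = 3, val = 3
After iteration 4: i = 4, val = 3
After iteration 5: i = 5, val = 15
Loop ends.

Final answer: 15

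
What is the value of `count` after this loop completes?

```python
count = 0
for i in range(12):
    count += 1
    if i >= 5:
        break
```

Let's trace through this code step by step.

Initialize: count = 0
Entering loop: for i in range(12):
After iteration 1: i = 0, count = 1
After iteration 2: i = 1, count = 2
After iteration 3: i = 2, count = 3
After iteration 4: i = 3, count = 4
After iteration 5: i = 4, count = 5
After iteration 6: i = 5, count = 6
Loop ends.

Final answer: 6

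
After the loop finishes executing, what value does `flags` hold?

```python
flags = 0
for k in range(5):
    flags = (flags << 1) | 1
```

Let's trace through this code step by step.

Initialize: flags = 0
Entering loop: for k in range(5):
After iteration 1: k = 0, flags = 1
After iteration 2: k = 1, flags = 3
After iteration 3: k = 2, flags = 7
After iteration 4: k = 3, flags = 15
After iteration 5: k = 4, flags = 31
Loop ends.

Final answer: 31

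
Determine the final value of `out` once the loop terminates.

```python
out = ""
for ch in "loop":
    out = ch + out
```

Let's trace through this code step by step.

Initialize: out = ''
Entering loop: for ch in "loop":
After iteration 1: ch = 'l', out = 'l'
After iteration 2: ch = 'o', out = 'ol'
After iteration 3: ch = 'o', out = 'ool'
After iteration 4: ch = 'p', out = 'pool'
Loop ends.

Final answer: 'pool'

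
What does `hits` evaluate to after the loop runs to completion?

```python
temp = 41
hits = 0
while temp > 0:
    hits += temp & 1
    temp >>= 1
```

Let's trace through this code step by step.

Initialize: temp = 41
Initialize: hits = 0
Entering loop: while temp > 0:
After iteration 1: temp = 20, hits = 1
After iteration 2: temp = 10, hits = 1
After iteration 3: temp = 5, hits = 1
After iteration 4: temp = 2, hits = 2
After iteration 5: temp = 1, hits = 2
After iteration 6: temp = 0, hits = 3
Loop ends.

Final answer: 3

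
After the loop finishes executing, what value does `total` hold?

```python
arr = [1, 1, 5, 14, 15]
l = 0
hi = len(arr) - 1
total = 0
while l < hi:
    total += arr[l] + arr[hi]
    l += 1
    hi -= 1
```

Let's trace through this code step by step.

Initialize: arr = [1, 1, 5, 14, 15]
Initialize: l = 0
Initialize: hi = 4
Initialize: total = 0
Entering loop: while l < hi:
After iteration 1: l = 1, hi = 3, total = 16
After iteration 2: l = 2, hi = 2, total = 31
Loop ends.

Final answer: 31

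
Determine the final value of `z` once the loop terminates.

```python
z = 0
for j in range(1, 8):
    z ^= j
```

Let's trace through this code step by step.

Initialize: z = 0
Entering loop: for j in range(1, 8):
After iteration 1: j = 1, z = 1
After iteration 2: j = 2, z = 3
After iteration 3: j = 3, z = 0
After iteration 4: j = 4, z = 4
After iteration 5: j = 5, z = 1
After iteration 6: j = 6, z = 7
After iteration 7: j = 7, z = 0
Loop ends.

Final answer: 0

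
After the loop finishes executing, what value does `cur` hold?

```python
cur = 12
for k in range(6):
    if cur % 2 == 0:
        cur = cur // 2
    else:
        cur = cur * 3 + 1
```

Let's trace through this code step by step.

Initialize: cur = 12
Entering loop: for k in range(6):
After iteration 1: k = 0, cur = 6
After iteration 2: k = 1, cur = 3
After iteration 3: k = 2, cur = 10
After iteration 4: k = 3, cur = 5
After iteration 5: k = 4, cur = 16
After iteration 6: k = 5, cur = 8
Loop ends.

Final answer: 8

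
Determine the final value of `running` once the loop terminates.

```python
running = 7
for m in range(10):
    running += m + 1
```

Let's trace through this code step by step.

Initialize: running = 7
Entering loop: for m in range(10):
After iteration 1: m = 0, running = 8
After iteration 2: m = 1, running = 10
After iteration 3: m = 2, running = 13
After iteration 4: m = 3, running = 17
After iteration 5: m = 4, running = 22
After iteration 6: m = 5, running = 28
After iteration 7: m = 6, running = 35
After iteration 8: m = 7, running = 43
After iteration 9: m = 8, running = 52
After iteration 10: m = 9, running = 62
Loop ends.

Final answer: 62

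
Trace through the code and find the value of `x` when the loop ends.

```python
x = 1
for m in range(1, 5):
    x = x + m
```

Let's trace through this code step by step.

Initialize: x = 1
Entering loop: for m in range(1, 5):
After iteration 1: m = 1, x = 2
After iteration 2: m = 2, x = 4
After iteration 3: m = 3, x = 7
After iteration 4: m = 4, x = 11
Loop ends.

Final answer: 11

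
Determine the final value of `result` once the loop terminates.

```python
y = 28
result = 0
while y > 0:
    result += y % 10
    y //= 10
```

Let's trace through this code step by step.

Initialize: y = 28
Initialize: result = 0
Entering loop: while y > 0:
After iteration 1: y = 2, result = 8
After iteration 2: y = 0, result = 10
Loop ends.

Final answer: 10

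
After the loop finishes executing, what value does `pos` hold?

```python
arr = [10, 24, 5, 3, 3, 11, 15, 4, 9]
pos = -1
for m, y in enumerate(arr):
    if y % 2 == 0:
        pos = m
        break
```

Let's trace through this code step by step.

Initialize: arr = [10, 24, 5, 3, 3, 11, 15, 4, 9]
Initialize: pos = -1
Entering loop: for m, y in enumerate(arr):
After iteration 1: m = 0, y = 10, pos = 0
Loop ends.

Final answer: 0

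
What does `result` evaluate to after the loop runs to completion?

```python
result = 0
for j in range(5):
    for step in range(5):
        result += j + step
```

Let's trace through this code step by step.

Initialize: result = 0
Entering loop: for j in range(5):
After iteration 1: j = 0, result = 10
After iteration 2: j = 1, result = 25
After iteration 3: j = 2, result = 45
After iteration 4: j = 3, result = 70
After iteration 5: j = 4, result = 100
Loop ends.

Final answer: 100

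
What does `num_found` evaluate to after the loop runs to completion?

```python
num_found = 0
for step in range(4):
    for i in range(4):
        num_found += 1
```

Let's trace through this code step by step.

Initialize: num_found = 0
Entering loop: for step in range(4):
After iteration 1: step = 0, num_found = 4
After iteration 2: step = 1, num_found = 8
After iteration 3: step = 2, num_found = 12
After iteration 4: step = 3, num_found = 16
Loop ends.

Final answer: 16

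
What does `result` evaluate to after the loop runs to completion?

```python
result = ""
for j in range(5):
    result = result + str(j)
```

Let's trace through this code step by step.

Initialize: result = ''
Entering loop: for j in range(5):
After iteration 1: j = 0, result = '0'
After iteration 2: j = 1, result = '01'
After iteration 3: j = 2, result = '012'
After iteration 4: j = 3, result = '0123'
After iteration 5: j = 4, result = '01234'
Loop ends.

Final answer: '01234'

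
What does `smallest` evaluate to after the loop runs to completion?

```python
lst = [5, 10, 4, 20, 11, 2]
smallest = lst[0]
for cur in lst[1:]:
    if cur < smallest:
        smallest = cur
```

Let's trace through this code step by step.

Initialize: lst = [5, 10, 4, 20, 11, 2]
Initialize: smallest = 5
Entering loop: for cur in lst[1:]:
After iteration 1: cur = 10, smallest = 5
After iteration 2: cur = 4, smallest = 4
After iteration 3: cur = 20, smallest = 4
After iteration 4: cur = 11, smallest = 4
After iteration 5: cur = 2, smallest = 2
Loop ends.

Final answer: 2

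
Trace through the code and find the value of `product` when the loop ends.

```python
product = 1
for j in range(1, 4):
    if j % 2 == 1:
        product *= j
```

Let's trace through this code step by step.

Initialize: product = 1
Entering loop: for j in range(1, 4):
After iteration 1: j = 1, product = 1
After iteration 2: j = 2, product = 1
After iteration 3: j = 3, product = 3
Loop ends.

Final answer: 3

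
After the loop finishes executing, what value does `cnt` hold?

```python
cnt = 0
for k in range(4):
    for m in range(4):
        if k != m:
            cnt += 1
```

Let's trace through this code step by step.

Initialize: cnt = 0
Entering loop: for k in range(4):
After iteration 1: k = 0, cnt = 3
After iteration 2: k = 1, cnt = 6
After iteration 3: k = 2, cnt = 9
After iteration 4: k = 3, cnt = 12
Loop ends.

Final answer: 12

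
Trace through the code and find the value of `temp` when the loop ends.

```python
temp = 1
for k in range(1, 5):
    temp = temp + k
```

Let's trace through this code step by step.

Initialize: temp = 1
Entering loop: for k in range(1, 5):
After iteration 1: k = 1, temp = 2
After iteration 2: k = 2, temp = 4
After iteration 3: k = 3, temp = 7
After iteration 4: k = 4, temp = 11
Loop ends.

Final answer: 11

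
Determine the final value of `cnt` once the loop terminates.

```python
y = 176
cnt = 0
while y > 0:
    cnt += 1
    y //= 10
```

Let's trace through this code step by step.

Initialize: y = 176
Initialize: cnt = 0
Entering loop: while y > 0:
After iteration 1: y = 17, cnt = 1
After iteration 2: y = 1, cnt = 2
After iteration 3: y = 0, cnt = 3
Loop ends.

Final answer: 3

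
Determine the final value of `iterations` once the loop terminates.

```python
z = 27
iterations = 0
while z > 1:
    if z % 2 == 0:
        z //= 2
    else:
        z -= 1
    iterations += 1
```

Let's trace through this code step by step.

Initialize: z = 27
Initialize: iterations = 0
Entering loop: while z > 1:
After iteration 1: z = 26, iterations = 1
After iteration 2: z = 13, iterations = 2
After iteration 3: z = 12, iterations = 3
After iteration 4: z = 6, iterations = 4
After iteration 5: z = 3, iterations = 5
After iteration 6: z = 2, iterations = 6
After iteration 7: z = 1, iterations = 7
Loop ends.

Final answer: 7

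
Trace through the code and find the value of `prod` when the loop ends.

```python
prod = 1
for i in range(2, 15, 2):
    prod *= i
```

Let's trace through this code step by step.

Initialize: prod = 1
Entering loop: for i in range(2, 15, 2):
After iteration 1: i = 2, prod = 2
After iteration 2: i = 4, prod = 8
After iteration 3: i = 6, prod = 48
After iteration 4: i = 8, prod = 384
After iteration 5: i = 10, prod = 3840
After iteration 6: i = 12, prod = 46080
After iteration 7: i = 14, prod = 645120
Loop ends.

Final answer: 645120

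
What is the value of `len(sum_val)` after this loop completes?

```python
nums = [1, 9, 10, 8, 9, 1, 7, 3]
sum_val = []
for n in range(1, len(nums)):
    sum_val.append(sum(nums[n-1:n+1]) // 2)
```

Let's trace through this code step by step.

Initialize: nums = [1, 9, 10, 8, 9, 1, 7, 3]
Initialize: sum_val = []
Entering loop: for n in range(1, len(nums)):
After iteration 1: n = 1, sum_val = [5]
After iteration 2: n = 2, sum_val = [5, 9]
After iteration 3: n = 3, sum_val = [5, 9, 9]
After iteration 4: n = 4, sum_val = [5, 9, 9, 8]
After iteration 5: n = 5, sum_val = [5, 9, 9, 8, 5]
After iteration 6: n = 6, sum_val = [5, 9, 9, 8, 5, 4]
After iteration 7: n = 7, sum_val = [5, 9, 9, 8, 5, 4, 5]
Loop ends.
len(sum_val) = 7

Final answer: 7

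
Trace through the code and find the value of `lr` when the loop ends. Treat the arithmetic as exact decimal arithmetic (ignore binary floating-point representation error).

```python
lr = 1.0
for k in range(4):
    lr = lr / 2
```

Let's trace through this code step by step.

Initialize: lr = 1.0
Entering loop: for k in range(4):
After iteration 1: k = 0, lr = 0.5
After iteration 2: k = 1, lr = 0.25
After iteration 3: k = 2, lr = 0.125
After iteration 4: k = 3, lr = 0.0625
Loop ends.

Final answer: 0.0625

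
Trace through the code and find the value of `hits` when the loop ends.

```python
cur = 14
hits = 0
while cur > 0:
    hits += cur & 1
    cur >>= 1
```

Let's trace through this code step by step.

Initialize: cur = 14
Initialize: hits = 0
Entering loop: while cur > 0:
After iteration 1: cur = 7, hits = 0
After iteration 2: cur = 3, hits = 1
After iteration 3: cur = 1, hits = 2
After iteration 4: cur = 0, hits = 3
Loop ends.

Final answer: 3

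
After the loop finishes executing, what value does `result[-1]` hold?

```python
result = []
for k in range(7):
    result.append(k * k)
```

Let's trace through this code step by step.

Initialize: result = []
Entering loop: for k in range(7):
After iteration 1: k = 0, result = [0]
After iteration 2: k = 1, result = [0, 1]
After iteration 3: k = 2, result = [0, 1, 4]
After iteration 4: k = 3, result = [0, 1, 4, 9]
After iteration 5: k = 4, result = [0, 1, 4, 9, 16]
After iteration 6: k = 5, result = [0, 1, 4, 9, 16, 25]
After iteration 7: k = 6, result = [0, 1, 4, 9, 16, 25, 36]
Loop ends.
result[-1] = 36

Final answer: 36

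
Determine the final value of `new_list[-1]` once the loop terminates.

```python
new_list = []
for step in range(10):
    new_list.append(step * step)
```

Let's trace through this code step by step.

Initialize: new_list = []
Entering loop: for step in range(10):
After iteration 1: step = 0, new_list = [0]
After iteration 2: step = 1, new_list = [0, 1]
After iteration 3: step = 2, new_list = [0, 1, 4]
After iteration 4: step = 3, new_list = [0, 1, 4, 9]
After iteration 5: step = 4, new_list = [0, 1, 4, 9, 16]
After iteration 6: step = 5, new_list = [0, 1, 4, 9, 16, 25]
After iteration 7: step = 6, new_list = [0, 1, 4, 9, 16, 25, 36]
After iteration 8: step = 7, new_list = [0, 1, 4, 9, 16, 25, 36, 49]
After iteration 9: step = 8, new_list = [0, 1, 4, 9, 16, 25, 36, 49, 64]
After iteration 10: step = 9, new_list = [0, 1, 4, 9, 16, 25, 36, 49, 64, 81]
Loop ends.
new_list[-1] = 81

Final answer: 81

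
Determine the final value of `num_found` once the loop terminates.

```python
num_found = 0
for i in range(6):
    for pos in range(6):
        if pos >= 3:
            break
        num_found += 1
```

Let's trace through this code step by step.

Initialize: num_found = 0
Entering loop: for i in range(6):
After iteration 1: i = 0, num_found = 3
After iteration 2: i = 1, num_found = 6
After iteration 3: i = 2, num_found = 9
After iteration 4: i = 3, num_found = 12
After iteration 5: i = 4, num_found = 15
After iteration 6: i = 5, num_found = 18
Loop ends.

Final answer: 18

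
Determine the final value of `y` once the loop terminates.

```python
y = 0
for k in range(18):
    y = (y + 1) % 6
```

Let's trace through this code step by step.

Initialize: y = 0
Entering loop: for k in range(18):
After iteration 1: k = 0, y = 1
After iteration 2: k = 1, y = 2
After iteration 3: k = 2, y = 3
After iteration 4: k = 3, y = 4
After iteration 5: k = 4, y = 5
After iteration 6: k = 5, y = 0
After iteration 7: k = 6, y = 1
After iteration 8: k = 7, y = 2
After iteration 9: k = 8, y = 3
After iteration 10: k = 9, y = 4
After iteration 11: k = 10, y = 5
After iteration 12: k = 11, y = 0
After iteration 13: k = 12, y = 1
After iteration 14: k = 13, y = 2
After iteration 15: k = 14, y = 3
After iteration 16: k = 15, y = 4
After iteration 17: k = 16, y = 5
After iteration 18: k = 17, y = 0
Loop ends.

Final answer: 0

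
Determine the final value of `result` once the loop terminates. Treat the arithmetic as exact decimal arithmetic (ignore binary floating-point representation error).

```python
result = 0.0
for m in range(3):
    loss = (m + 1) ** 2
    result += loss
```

Let's trace through this code step by step.

Initialize: result = 0.0
Entering loop: for m in range(3):
After iteration 1: m = 0, result = 1.0, loss = 1
After iteration 2: m = 1, result = 5.0, loss = 4
After iteration 3: m = 2, result = 14.0, loss = 9
Loop ends.

Final answer: 14.0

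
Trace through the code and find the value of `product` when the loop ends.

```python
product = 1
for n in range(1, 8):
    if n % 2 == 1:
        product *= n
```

Let's trace through this code step by step.

Initialize: product = 1
Entering loop: for n in range(1, 8):
After iteration 1: n = 1, product = 1
After iteration 2: n = 2, product = 1
After iteration 3: n = 3, product = 3
After iteration 4: n = 4, product = 3
After iteration 5: n = 5, product = 15
After iteration 6: n = 6, product = 15
After iteration 7: n = 7, product = 105
Loop ends.

Final answer: 105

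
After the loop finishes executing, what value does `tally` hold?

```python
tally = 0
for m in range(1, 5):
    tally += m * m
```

Let's trace through this code step by step.

Initialize: tally = 0
Entering loop: for m in range(1, 5):
After iteration 1: m = 1, tally = 1
After iteration 2: m = 2, tally = 5
After iteration 3: m = 3, tally = 14
After iteration 4: m = 4, tally = 30
Loop ends.

Final answer: 30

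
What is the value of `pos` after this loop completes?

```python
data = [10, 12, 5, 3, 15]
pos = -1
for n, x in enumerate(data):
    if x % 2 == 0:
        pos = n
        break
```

Let's trace through this code step by step.

Initialize: data = [10, 12, 5, 3, 15]
Initialize: pos = -1
Entering loop: for n, x in enumerate(data):
After iteration 1: n = 0, x = 10, pos = 0
Loop ends.

Final answer: 0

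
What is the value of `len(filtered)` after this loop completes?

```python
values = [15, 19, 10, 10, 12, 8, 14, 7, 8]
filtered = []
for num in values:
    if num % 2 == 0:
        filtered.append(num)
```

Let's trace through this code step by step.

Initialize: values = [15, 19, 10, 10, 12, 8, 14, 7, 8]
Initialize: filtered = []
Entering loop: for num in values:
After iteration 1: num = 15, filtered = []
After iteration 2: num = 19, filtered = []
After iteration 3: num = 10, filtered = [10]
After iteration 4: num = 10, filtered = [10, 10]
After iteration 5: num = 12, filtered = [10, 10, 12]
After iteration 6: num = 8, filtered = [10, 10, 12, 8]
After iteration 7: num = 14, filtered = [10, 10, 12, 8, 14]
After iteration 8: num = 7, filtered = [10, 10, 12, 8, 14]
After iteration 9: num = 8, filtered = [10, 10, 12, 8, 14, 8]
Loop ends.
len(filtered) = 6

Final answer: 6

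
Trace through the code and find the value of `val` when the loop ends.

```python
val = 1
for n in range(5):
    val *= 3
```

Let's trace through this code step by step.

Initialize: val = 1
Entering loop: for n in range(5):
After iteration 1: n = 0, val = 3
After iteration 2: n = 1, val = 9
After iteration 3: n = 2, val = 27
After iteration 4: n = 3, val = 81
After iteration 5: n = 4, val = 243
Loop ends.

Final answer: 243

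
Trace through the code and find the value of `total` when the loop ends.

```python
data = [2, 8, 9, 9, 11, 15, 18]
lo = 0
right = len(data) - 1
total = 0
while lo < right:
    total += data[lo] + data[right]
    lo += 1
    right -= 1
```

Let's trace through this code step by step.

Initialize: data = [2, 8, 9, 9, 11, 15, 18]
Initialize: lo = 0
Initialize: right = 6
Initialize: total = 0
Entering loop: while lo < right:
After iteration 1: lo = 1, right = 5, total = 20
After iteration 2: lo = 2, right = 4, total = 43
After iteration 3: lo = 3, right = 3, total = 63
Loop ends.

Final answer: 63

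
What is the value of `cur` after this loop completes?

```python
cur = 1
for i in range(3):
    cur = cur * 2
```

Let's trace through this code step by step.

Initialize: cur = 1
Entering loop: for i in range(3):
After iteration 1: i = 0, cur = 2
After iteration 2: i = 1, cur = 4
After iteration 3: i = 2, cur = 8
Loop ends.

Final answer: 8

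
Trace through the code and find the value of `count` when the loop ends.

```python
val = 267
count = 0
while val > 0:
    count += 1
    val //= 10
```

Let's trace through this code step by step.

Initialize: val = 267
Initialize: count = 0
Entering loop: while val > 0:
After iteration 1: val = 26, count = 1
After iteration 2: val = 2, count = 2
After iteration 3: val = 0, count = 3
Loop ends.

Final answer: 3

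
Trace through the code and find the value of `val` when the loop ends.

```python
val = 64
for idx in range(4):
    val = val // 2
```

Let's trace through this code step by step.

Initialize: val = 64
Entering loop: for idx in range(4):
After iteration 1: idx = 0, val = 32
After iteration 2: idx = 1, val = 16
After iteration 3: idx = 2, val = 8
After iteration 4: idx = 3, val = 4
Loop ends.

Final answer: 4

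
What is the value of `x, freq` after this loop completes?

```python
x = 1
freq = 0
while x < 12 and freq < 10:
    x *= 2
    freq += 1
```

Let's trace through this code step by step.

Initialize: x = 1
Initialize: freq = 0
Entering loop: while x < 12 and freq < 10:
After iteration 1: x = 2, freq = 1
After iteration 2: x = 4, freq = 2
After iteration 3: x = 8, freq = 3
After iteration 4: x = 16, freq = 4
Loop ends.

Final answer: 16, 4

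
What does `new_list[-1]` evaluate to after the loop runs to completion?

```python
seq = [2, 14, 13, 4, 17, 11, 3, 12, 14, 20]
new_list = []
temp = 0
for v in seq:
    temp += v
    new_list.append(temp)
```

Let's trace through this code step by step.

Initialize: seq = [2, 14, 13, 4, 17, 11, 3, 12, 14, 20]
Initialize: new_list = []
Initialize: temp = 0
Entering loop: for v in seq:
After iteration 1: v = 2, new_list = [2], temp = 2
After iteration 2: v = 14, new_list = [2, 16], temp = 16
After iteration 3: v = 13, new_list = [2, 16, 29], temp = 29
After iteration 4: v = 4, new_list = [2, 16, 29, 33], temp = 33
After iteration 5: v = 17, new_list = [2, 16, 29, 33, 50], temp = 50
After iteration 6: v = 11, new_list = [2, 16, 29, 33, 50, 61], temp = 61
After iteration 7: v = 3, new_list = [2, 16, 29, 33, 50, 61, 64], temp = 64
After iteration 8: v = 12, new_list = [2, 16, 29, 33, 50, 61, 64, 76], temp = 76
After iteration 9: v = 14, new_list = [2, 16, 29, 33, 50, 61, 64, 76, 90], temp = 90
After iteration 10: v = 20, new_list = [2, 16, 29, 33, 50, 61, 64, 76, 90, 110], temp = 110
Loop ends.
new_list[-1] = 110

Final answer: 110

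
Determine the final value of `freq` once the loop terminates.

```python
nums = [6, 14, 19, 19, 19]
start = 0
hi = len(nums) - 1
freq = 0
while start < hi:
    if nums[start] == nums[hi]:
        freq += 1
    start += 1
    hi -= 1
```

Let's trace through this code step by step.

Initialize: nums = [6, 14, 19, 19, 19]
Initialize: start = 0
Initialize: hi = 4
Initialize: freq = 0
Entering loop: while start < hi:
After iteration 1: start = 1, hi = 3, freq = 0
After iteration 2: start = 2, hi = 2, freq = 0
Loop ends.

Final answer: 0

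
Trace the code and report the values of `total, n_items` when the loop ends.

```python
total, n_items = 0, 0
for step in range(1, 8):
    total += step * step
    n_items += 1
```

Let's trace through this code step by step.

Initialize: total = 0
Initialize: n_items = 0
Entering loop: for step in range(1, 8):
After iteration 1: step = 1, total = 1, n_items = 1
After iteration 2: step = 2, total = 5, n_items = 2
After iteration 3: step = 3, total = 14, n_items = 3
After iteration 4: step = 4, total = 30, n_items = 4
After iteration 5: step = 5, total = 55, n_items = 5
After iteration 6: step = 6, total = 91, n_items = 6
After iteration 7: step = 7, total = 140, n_items = 7
Loop ends.

Final answer: 140, 7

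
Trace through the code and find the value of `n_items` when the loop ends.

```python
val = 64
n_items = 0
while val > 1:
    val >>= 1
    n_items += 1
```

Let's trace through this code step by step.

Initialize: val = 64
Initialize: n_items = 0
Entering loop: while val > 1:
After iteration 1: val = 32, n_items = 1
After iteration 2: val = 16, n_items = 2
After iteration 3: val = 8, n_items = 3
After iteration 4: val = 4, n_items = 4
After iteration 5: val = 2, n_items = 5
After iteration 6: val = 1, n_items = 6
Loop ends.

Final answer: 6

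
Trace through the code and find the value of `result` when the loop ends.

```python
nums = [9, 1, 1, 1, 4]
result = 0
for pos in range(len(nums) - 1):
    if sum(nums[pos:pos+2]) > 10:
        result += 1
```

Let's trace through this code step by step.

Initialize: nums = [9, 1, 1, 1, 4]
Initialize: result = 0
Entering loop: for pos in range(len(nums) - 1):
After iteration 1: pos = 0, result = 0
After iteration 2: pos = 1, result = 0
After iteration 3: pos = 2, result = 0
After iteration 4: pos = 3, result = 0
Loop ends.

Final answer: 0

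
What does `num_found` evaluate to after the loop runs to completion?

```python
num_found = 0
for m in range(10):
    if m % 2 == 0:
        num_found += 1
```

Let's trace through this code step by step.

Initialize: num_found = 0
Entering loop: for m in range(10):
After iteration 1: m = 0, num_found = 1
After iteration 2: m = 1, num_found = 1
After iteration 3: m = 2, num_found = 2
After iteration 4: m = 3, num_found = 2
After iteration 5: m = 4, num_found = 3
After iteration 6: m = 5, num_found = 3
After iteration 7: m = 6, num_found = 4
After iteration 8: m = 7, num_found = 4
After iteration 9: m = 8, num_found = 5
After iteration 10: m = 9, num_found = 5
Loop ends.

Final answer: 5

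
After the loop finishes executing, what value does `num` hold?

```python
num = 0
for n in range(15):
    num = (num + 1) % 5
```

Let's trace through this code step by step.

Initialize: num = 0
Entering loop: for n in range(15):
After iteration 1: n = 0, num = 1
After iteration 2: n = 1, num = 2
After iteration 3: n = 2, num = 3
After iteration 4: n = 3, num = 4
After iteration 5: n = 4, num = 0
After iteration 6: n = 5, num = 1
After iteration 7: n = 6, num = 2
After iteration 8: n = 7, num = 3
After iteration 9: n = 8, num = 4
After iteration 10: n = 9, num = 0
After iteration 11: n = 10, num = 1
After iteration 12: n = 11, num = 2
After iteration 13: n = 12, num = 3
After iteration 14: n = 13, num = 4
After iteration 15: n = 14, num = 0
Loop ends.

Final answer: 0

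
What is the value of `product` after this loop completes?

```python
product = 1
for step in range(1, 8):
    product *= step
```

Let's trace through this code step by step.

Initialize: product = 1
Entering loop: for step in range(1, 8):
After iteration 1: step = 1, product = 1
After iteration 2: step = 2, product = 2
After iteration 3: step = 3, product = 6
After iteration 4: step = 4, product = 24
After iteration 5: step = 5, product = 120
After iteration 6: step = 6, product = 720
After iteration 7: step = 7, product = 5040
Loop ends.

Final answer: 5040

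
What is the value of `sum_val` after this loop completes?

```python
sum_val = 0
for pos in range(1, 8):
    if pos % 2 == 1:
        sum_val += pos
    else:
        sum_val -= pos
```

Let's trace through this code step by step.

Initialize: sum_val = 0
Entering loop: for pos in range(1, 8):
After iteration 1: pos = 1, sum_val = 1
After iteration 2: pos = 2, sum_val = -1
After iteration 3: pos = 3, sum_val = 2
After iteration 4: pos = 4, sum_val = -2
After iteration 5: pos = 5, sum_val = 3
After iteration 6: pos = 6, sum_val = -3
After iteration 7: pos = 7, sum_val = 4
Loop ends.

Final answer: 4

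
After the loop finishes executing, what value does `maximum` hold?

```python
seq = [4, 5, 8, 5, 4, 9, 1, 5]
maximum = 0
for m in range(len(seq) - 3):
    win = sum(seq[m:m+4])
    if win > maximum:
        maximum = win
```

Let's trace through this code step by step.

Initialize: seq = [4, 5, 8, 5, 4, 9, 1, 5]
Initialize: maximum = 0
Entering loop: for m in range(len(seq) - 3):
After iteration 1: m = 0, maximum = 22, win = 22
After iteration 2: m = 1, maximum = 22, win = 22
After iteration 3: m = 2, maximum = 26, win = 26
After iteration 4: m = 3, maximum = 26, win = 19
After iteration 5: m = 4, maximum = 26, win = 19
Loop ends.

Final answer: 26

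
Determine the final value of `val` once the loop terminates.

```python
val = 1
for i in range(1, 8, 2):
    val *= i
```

Let's trace through this code step by step.

Initialize: val = 1
Entering loop: for i in range(1, 8, 2):
After iteration 1: i = 1, val = 1
After iteration 2: i = 3, val = 3
After iteration 3: i = 5, val = 15
After iteration 4: i = 7, val = 105
Loop ends.

Final answer: 105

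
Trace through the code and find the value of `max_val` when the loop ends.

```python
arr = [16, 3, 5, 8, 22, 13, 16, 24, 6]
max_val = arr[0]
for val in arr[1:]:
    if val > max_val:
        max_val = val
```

Let's trace through this code step by step.

Initialize: arr = [16, 3, 5, 8, 22, 13, 16, 24, 6]
Initialize: max_val = 16
Entering loop: for val in arr[1:]:
After iteration 1: val = 3, max_val = 16
After iteration 2: val = 5, max_val = 16
After iteration 3: val = 8, max_val = 16
After iteration 4: val = 22, max_val = 22
After iteration 5: val = 13, max_val = 22
After iteration 6: val = 16, max_val = 22
After iteration 7: val = 24, max_val = 24
After iteration 8: val = 6, max_val = 24
Loop ends.

Final answer: 24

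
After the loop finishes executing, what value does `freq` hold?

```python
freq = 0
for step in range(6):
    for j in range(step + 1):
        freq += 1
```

Let's trace through this code step by step.

Initialize: freq = 0
Entering loop: for step in range(6):
After iteration 1: step = 0, freq = 1, j = 0
After iteration 2: step = 1, freq = 3, j = 1
After iteration 3: step = 2, freq = 6, j = 2
After iteration 4: step = 3, freq = 10, j = 3
After iteration 5: step = 4, freq = 15, j = 4
After iteration 6: step = 5, freq = 21, j = 5
Loop ends.

Final answer: 21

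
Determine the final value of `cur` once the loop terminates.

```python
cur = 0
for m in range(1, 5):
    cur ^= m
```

Let's trace through this code step by step.

Initialize: cur = 0
Entering loop: for m in range(1, 5):
After iteration 1: m = 1, cur = 1
After iteration 2: m = 2, cur = 3
After iteration 3: m = 3, cur = 0
After iteration 4: m = 4, cur = 4
Loop ends.

Final answer: 4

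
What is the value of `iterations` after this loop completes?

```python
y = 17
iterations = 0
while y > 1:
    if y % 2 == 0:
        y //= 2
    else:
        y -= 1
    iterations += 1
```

Let's trace through this code step by step.

Initialize: y = 17
Initialize: iterations = 0
Entering loop: while y > 1:
After iteration 1: y = 16, iterations = 1
After iteration 2: y = 8, iterations = 2
After iteration 3: y = 4, iterations = 3
After iteration 4: y = 2, iterations = 4
After iteration 5: y = 1, iterations = 5
Loop ends.

Final answer: 5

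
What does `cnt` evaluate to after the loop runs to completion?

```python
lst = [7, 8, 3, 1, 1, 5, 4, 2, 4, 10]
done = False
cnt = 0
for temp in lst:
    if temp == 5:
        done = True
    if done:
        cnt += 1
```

Let's trace through this code step by step.

Initialize: lst = [7, 8, 3, 1, 1, 5, 4, 2, 4, 10]
Initialize: done = False
Initialize: cnt = 0
Entering loop: for temp in lst:
After iteration 1: temp = 7, done = False, cnt = 0
After iteration 2: temp = 8, done = False, cnt = 0
After iteration 3: temp = 3, done = False, cnt = 0
After iteration 4: temp = 1, done = False, cnt = 0
After iteration 5: temp = 1, done = False, cnt = 0
After iteration 6: temp = 5, done = True, cnt = 1
After iteration 7: temp = 4, done = True, cnt = 2
After iteration 8: temp = 2, done = True, cnt = 3
After iteration 9: temp = 4, done = True, cnt = 4
After iteration 10: temp = 10, done = True, cnt = 5
Loop ends.

Final answer: 5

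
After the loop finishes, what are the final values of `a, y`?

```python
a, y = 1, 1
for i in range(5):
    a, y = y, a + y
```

Let's trace through this code step by step.

Initialize: a = 1
Initialize: y = 1
Entering loop: for i in range(5):
After iteration 1: i = 0, a = 1, y = 2
After iteration 2: i = 1, a = 2, y = 3
After iteration 3: i = 2, a = 3, y = 5
After iteration 4: i = 3, a = 5, y = 8
After iteration 5: i = 4, a = 8, y = 13
Loop ends.

Final answer: 8, 13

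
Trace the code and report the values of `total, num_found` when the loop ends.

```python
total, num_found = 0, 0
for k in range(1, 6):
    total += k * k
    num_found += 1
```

Let's trace through this code step by step.

Initialize: total = 0
Initialize: num_found = 0
Entering loop: for k in range(1, 6):
After iteration 1: k = 1, total = 1, num_found = 1
After iteration 2: k = 2, total = 5, num_found = 2
After iteration 3: k = 3, total = 14, num_found = 3
After iteration 4: k = 4, total = 30, num_found = 4
After iteration 5: k = 5, total = 55, num_found = 5
Loop ends.

Final answer: 55, 5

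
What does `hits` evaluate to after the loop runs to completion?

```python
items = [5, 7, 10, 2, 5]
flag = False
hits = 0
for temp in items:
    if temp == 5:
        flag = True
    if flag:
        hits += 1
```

Let's trace through this code step by step.

Initialize: items = [5, 7, 10, 2, 5]
Initialize: flag = False
Initialize: hits = 0
Entering loop: for temp in items:
After iteration 1: temp = 5, flag = True, hits = 1
After iteration 2: temp = 7, flag = True, hits = 2
After iteration 3: temp = 10, flag = True, hits = 3
After iteration 4: temp = 2, flag = True, hits = 4
After iteration 5: temp = 5, flag = True, hits = 5
Loop ends.

Final answer: 5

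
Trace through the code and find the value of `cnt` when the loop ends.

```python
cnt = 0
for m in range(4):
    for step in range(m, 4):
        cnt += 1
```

Let's trace through this code step by step.

Initialize: cnt = 0
Entering loop: for m in range(4):
After iteration 1: m = 0, cnt = 4
After iteration 2: m = 1, cnt = 7
After iteration 3: m = 2, cnt = 9
After iteration 4: m = 3, cnt = 10
Loop ends.

Final answer: 10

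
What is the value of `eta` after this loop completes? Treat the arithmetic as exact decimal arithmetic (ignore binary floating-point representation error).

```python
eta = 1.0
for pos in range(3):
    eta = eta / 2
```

Let's trace through this code step by step.

Initialize: eta = 1.0
Entering loop: for pos in range(3):
After iteration 1: pos = 0, eta = 0.5
After iteration 2: pos = 1, eta = 0.25
After iteration 3: pos = 2, eta = 0.125
Loop ends.

Final answer: 0.125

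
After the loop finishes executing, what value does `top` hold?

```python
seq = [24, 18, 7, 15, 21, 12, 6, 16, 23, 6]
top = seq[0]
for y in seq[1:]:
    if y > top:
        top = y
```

Let's trace through this code step by step.

Initialize: seq = [24, 18, 7, 15, 21, 12, 6, 16, 23, 6]
Initialize: top = 24
Entering loop: for y in seq[1:]:
After iteration 1: y = 18, top = 24
After iteration 2: y = 7, top = 24
After iteration 3: y = 15, top = 24
After iteration 4: y = 21, top = 24
After iteration 5: y = 12, top = 24
After iteration 6: y = 6, top = 24
After iteration 7: y = 16, top = 24
After iteration 8: y = 23, top = 24
After iteration 9: y = 6, top = 24
Loop ends.

Final answer: 24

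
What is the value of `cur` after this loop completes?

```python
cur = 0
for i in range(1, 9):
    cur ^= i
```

Let's trace through this code step by step.

Initialize: cur = 0
Entering loop: for i in range(1, 9):
After iteration 1: i = 1, cur = 1
After iteration 2: i = 2, cur = 3
After iteration 3: i = 3, cur = 0
After iteration 4: i = 4, cur = 4
After iteration 5: i = 5, cur = 1
After iteration 6: i = 6, cur = 7
After iteration 7: i = 7, cur = 0
After iteration 8: i = 8, cur = 8
Loop ends.

Final answer: 8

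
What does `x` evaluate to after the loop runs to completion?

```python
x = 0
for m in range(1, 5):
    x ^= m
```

Let's trace through this code step by step.

Initialize: x = 0
Entering loop: for m in range(1, 5):
After iteration 1: m = 1, x = 1
After iteration 2: m = 2, x = 3
After iteration 3: m = 3, x = 0
After iteration 4: m = 4, x = 4
Loop ends.

Final answer: 4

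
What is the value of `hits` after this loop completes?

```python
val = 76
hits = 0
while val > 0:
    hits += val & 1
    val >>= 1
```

Let's trace through this code step by step.

Initialize: val = 76
Initialize: hits = 0
Entering loop: while val > 0:
After iteration 1: val = 38, hits = 0
After iteration 2: val = 19, hits = 0
After iteration 3: val = 9, hits = 1
After iteration 4: val = 4, hits = 2
After iteration 5: val = 2, hits = 2
After iteration 6: val = 1, hits = 2
After iteration 7: val = 0, hits = 3
Loop ends.

Final answer: 3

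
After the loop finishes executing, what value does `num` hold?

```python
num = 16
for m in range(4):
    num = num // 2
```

Let's trace through this code step by step.

Initialize: num = 16
Entering loop: for m in range(4):
After iteration 1: m = 0, num = 8
After iteration 2: m = 1, num = 4
After iteration 3: m = 2, num = 2
After iteration 4: m = 3, num = 1
Loop ends.

Final answer: 1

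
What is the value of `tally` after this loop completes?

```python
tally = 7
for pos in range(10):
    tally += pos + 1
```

Let's trace through this code step by step.

Initialize: tally = 7
Entering loop: for pos in range(10):
After iteration 1: pos = 0, tally = 8
After iteration 2: pos = 1, tally = 10
After iteration 3: pos = 2, tally = 13
After iteration 4: pos = 3, tally = 17
After iteration 5: pos = 4, tally = 22
After iteration 6: pos = 5, tally = 28
After iteration 7: pos = 6, tally = 35
After iteration 8: pos = 7, tally = 43
After iteration 9: pos = 8, tally = 52
After iteration 10: pos = 9, tally = 62
Loop ends.

Final answer: 62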